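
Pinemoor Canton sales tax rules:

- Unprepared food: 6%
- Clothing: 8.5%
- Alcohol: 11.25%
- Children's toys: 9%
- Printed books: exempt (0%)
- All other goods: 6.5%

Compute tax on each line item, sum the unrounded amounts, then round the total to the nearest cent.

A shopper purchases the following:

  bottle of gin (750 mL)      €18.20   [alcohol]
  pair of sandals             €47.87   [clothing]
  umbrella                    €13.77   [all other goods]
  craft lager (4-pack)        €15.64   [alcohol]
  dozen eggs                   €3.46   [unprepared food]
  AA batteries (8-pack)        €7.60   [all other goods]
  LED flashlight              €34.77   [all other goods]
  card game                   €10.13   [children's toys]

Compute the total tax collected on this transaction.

€12.64

Bottle of gin (750 mL) €18.20: alcohol → 11.25% → €2.0475
Pair of sandals €47.87: clothing → 8.5% → €4.06895
Umbrella €13.77: all other goods → 6.5% → €0.89505
Craft lager (4-pack) €15.64: alcohol → 11.25% → €1.7595
Dozen eggs €3.46: unprepared food → 6% → €0.2076
AA batteries (8-pack) €7.60: all other goods → 6.5% → €0.494
LED flashlight €34.77: all other goods → 6.5% → €2.26005
Card game €10.13: children's toys → 9% → €0.9117
Unrounded tax sum = €12.64435 → €12.64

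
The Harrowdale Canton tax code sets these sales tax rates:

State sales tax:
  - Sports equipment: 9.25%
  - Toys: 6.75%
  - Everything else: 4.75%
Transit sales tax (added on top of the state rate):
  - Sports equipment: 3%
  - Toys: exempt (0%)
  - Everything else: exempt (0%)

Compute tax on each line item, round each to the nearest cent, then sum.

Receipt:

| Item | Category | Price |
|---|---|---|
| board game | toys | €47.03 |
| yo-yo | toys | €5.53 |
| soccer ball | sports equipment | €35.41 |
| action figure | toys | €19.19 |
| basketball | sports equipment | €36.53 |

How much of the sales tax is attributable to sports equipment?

Soccer ball €35.41: sports equipment → 9.25% + 3% transit = 12.25% → €4.34
Basketball €36.53: sports equipment → 9.25% + 3% transit = 12.25% → €4.47
Tax on sports equipment = €4.34 + €4.47 = €8.81

€8.81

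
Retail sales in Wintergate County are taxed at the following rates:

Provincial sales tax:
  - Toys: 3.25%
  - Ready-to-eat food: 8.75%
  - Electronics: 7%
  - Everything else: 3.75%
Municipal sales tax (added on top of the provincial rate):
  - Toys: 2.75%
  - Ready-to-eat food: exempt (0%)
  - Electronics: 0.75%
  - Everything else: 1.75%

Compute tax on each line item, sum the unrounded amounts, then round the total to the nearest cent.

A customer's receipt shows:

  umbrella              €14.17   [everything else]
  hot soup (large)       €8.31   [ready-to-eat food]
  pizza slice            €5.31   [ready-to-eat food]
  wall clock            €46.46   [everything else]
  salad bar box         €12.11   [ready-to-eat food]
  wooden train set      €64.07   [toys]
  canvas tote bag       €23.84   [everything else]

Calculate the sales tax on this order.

Umbrella €14.17: everything else → 3.75% + 1.75% municipal = 5.5% → €0.77935
Hot soup (large) €8.31: ready-to-eat food → 8.75% + 0% municipal = 8.75% → €0.727125
Pizza slice €5.31: ready-to-eat food → 8.75% + 0% municipal = 8.75% → €0.464625
Wall clock €46.46: everything else → 3.75% + 1.75% municipal = 5.5% → €2.5553
Salad bar box €12.11: ready-to-eat food → 8.75% + 0% municipal = 8.75% → €1.059625
Wooden train set €64.07: toys → 3.25% + 2.75% municipal = 6% → €3.8442
Canvas tote bag €23.84: everything else → 3.75% + 1.75% municipal = 5.5% → €1.3112
Unrounded tax sum = €10.741425 → €10.74

€10.74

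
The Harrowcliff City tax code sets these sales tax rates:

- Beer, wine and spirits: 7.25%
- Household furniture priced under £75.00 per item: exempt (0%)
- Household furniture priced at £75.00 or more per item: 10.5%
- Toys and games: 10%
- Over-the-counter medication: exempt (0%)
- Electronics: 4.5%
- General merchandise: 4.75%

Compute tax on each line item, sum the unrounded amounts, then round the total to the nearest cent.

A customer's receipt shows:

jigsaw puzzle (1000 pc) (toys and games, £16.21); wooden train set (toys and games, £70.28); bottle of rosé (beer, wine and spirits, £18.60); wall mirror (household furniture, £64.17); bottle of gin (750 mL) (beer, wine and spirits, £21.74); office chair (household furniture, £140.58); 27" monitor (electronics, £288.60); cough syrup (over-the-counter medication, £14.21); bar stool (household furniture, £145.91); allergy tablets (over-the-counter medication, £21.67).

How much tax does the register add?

£54.64

Jigsaw puzzle (1000 pc) £16.21: toys and games → 10% → £1.621
Wooden train set £70.28: toys and games → 10% → £7.028
Bottle of rosé £18.60: beer, wine and spirits → 7.25% → £1.3485
Wall mirror £64.17: household furniture, under £75.00 → 0% → £0.00
Bottle of gin (750 mL) £21.74: beer, wine and spirits → 7.25% → £1.57615
Office chair £140.58: household furniture, £75.00 or more → 10.5% → £14.7609
27" monitor £288.60: electronics → 4.5% → £12.987
Cough syrup £14.21: over-the-counter medication → 0% → £0.00
Bar stool £145.91: household furniture, £75.00 or more → 10.5% → £15.32055
Allergy tablets £21.67: over-the-counter medication → 0% → £0.00
Unrounded tax sum = £54.6421 → £54.64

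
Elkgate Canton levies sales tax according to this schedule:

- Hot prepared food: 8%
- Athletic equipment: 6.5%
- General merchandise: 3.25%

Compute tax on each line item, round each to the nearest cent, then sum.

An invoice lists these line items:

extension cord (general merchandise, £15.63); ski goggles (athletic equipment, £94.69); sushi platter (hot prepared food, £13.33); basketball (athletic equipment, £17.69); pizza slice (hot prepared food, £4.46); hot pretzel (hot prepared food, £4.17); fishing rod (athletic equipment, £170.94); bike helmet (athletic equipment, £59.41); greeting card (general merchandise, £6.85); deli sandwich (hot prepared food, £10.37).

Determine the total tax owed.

£25.59

Extension cord £15.63: general merchandise → 3.25% → £0.51
Ski goggles £94.69: athletic equipment → 6.5% → £6.15
Sushi platter £13.33: hot prepared food → 8% → £1.07
Basketball £17.69: athletic equipment → 6.5% → £1.15
Pizza slice £4.46: hot prepared food → 8% → £0.36
Hot pretzel £4.17: hot prepared food → 8% → £0.33
Fishing rod £170.94: athletic equipment → 6.5% → £11.11
Bike helmet £59.41: athletic equipment → 6.5% → £3.86
Greeting card £6.85: general merchandise → 3.25% → £0.22
Deli sandwich £10.37: hot prepared food → 8% → £0.83
Total tax = £0.51 + £6.15 + £1.07 + £1.15 + £0.36 + £0.33 + £11.11 + £3.86 + £0.22 + £0.83 = £25.59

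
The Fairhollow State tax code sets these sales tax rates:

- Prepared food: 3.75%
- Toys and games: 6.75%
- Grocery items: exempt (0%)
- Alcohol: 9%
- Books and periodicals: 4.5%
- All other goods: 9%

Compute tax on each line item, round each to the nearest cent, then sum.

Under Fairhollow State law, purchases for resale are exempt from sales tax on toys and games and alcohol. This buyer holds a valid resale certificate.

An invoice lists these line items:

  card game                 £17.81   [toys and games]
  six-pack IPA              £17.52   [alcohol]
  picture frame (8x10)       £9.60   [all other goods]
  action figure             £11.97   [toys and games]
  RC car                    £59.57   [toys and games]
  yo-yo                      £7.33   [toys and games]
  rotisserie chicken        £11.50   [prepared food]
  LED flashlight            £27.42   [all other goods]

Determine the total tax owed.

£3.76

Card game £17.81: toys and games, buyer-exempt → 0% → £0.00
Six-pack IPA £17.52: alcohol, buyer-exempt → 0% → £0.00
Picture frame (8x10) £9.60: all other goods → 9% → £0.86
Action figure £11.97: toys and games, buyer-exempt → 0% → £0.00
RC car £59.57: toys and games, buyer-exempt → 0% → £0.00
Yo-yo £7.33: toys and games, buyer-exempt → 0% → £0.00
Rotisserie chicken £11.50: prepared food → 3.75% → £0.43
LED flashlight £27.42: all other goods → 9% → £2.47
Total tax = £0.86 + £0.43 + £2.47 = £3.76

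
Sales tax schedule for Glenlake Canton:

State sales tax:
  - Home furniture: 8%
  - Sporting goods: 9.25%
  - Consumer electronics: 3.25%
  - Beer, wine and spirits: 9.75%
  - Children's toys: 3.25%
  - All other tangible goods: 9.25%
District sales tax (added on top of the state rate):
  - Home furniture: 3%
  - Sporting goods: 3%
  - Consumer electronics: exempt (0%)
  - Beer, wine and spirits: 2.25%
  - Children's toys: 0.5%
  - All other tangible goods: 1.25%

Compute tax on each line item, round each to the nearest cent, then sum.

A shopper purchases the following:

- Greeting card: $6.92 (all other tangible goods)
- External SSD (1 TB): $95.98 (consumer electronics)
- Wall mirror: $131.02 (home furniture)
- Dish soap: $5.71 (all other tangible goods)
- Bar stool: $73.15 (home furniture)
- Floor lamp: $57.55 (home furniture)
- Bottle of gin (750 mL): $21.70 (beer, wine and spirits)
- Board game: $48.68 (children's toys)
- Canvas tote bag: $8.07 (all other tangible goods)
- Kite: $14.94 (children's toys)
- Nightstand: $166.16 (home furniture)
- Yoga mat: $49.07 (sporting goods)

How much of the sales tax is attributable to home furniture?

$47.07

Wall mirror $131.02: home furniture → 8% + 3% district = 11% → $14.41
Bar stool $73.15: home furniture → 8% + 3% district = 11% → $8.05
Floor lamp $57.55: home furniture → 8% + 3% district = 11% → $6.33
Nightstand $166.16: home furniture → 8% + 3% district = 11% → $18.28
Tax on home furniture = $14.41 + $8.05 + $6.33 + $18.28 = $47.07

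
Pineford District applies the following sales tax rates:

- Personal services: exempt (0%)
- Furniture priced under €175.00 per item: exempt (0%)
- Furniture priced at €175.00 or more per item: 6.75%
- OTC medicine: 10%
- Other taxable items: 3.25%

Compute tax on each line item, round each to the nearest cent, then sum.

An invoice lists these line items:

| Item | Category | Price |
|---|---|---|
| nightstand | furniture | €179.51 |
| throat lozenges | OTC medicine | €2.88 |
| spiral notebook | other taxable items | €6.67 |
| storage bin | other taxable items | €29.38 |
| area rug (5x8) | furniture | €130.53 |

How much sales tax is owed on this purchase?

Nightstand €179.51: furniture, €175.00 or more → 6.75% → €12.12
Throat lozenges €2.88: OTC medicine → 10% → €0.29
Spiral notebook €6.67: other taxable items → 3.25% → €0.22
Storage bin €29.38: other taxable items → 3.25% → €0.95
Area rug (5x8) €130.53: furniture, under €175.00 → 0% → €0.00
Total tax = €12.12 + €0.29 + €0.22 + €0.95 = €13.58

€13.58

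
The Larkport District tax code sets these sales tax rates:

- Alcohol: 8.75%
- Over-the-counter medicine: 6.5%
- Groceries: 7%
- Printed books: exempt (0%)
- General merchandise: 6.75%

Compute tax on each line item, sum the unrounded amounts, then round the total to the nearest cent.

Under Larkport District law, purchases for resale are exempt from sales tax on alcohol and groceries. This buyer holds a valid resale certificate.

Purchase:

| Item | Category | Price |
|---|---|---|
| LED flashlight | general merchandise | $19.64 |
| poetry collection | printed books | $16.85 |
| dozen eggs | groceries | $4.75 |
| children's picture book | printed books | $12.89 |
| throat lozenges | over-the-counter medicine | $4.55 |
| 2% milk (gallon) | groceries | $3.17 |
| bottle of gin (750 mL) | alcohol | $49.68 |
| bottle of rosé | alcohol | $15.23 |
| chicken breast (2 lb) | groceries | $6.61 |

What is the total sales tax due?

LED flashlight $19.64: general merchandise → 6.75% → $1.3257
Poetry collection $16.85: printed books → 0% → $0.00
Dozen eggs $4.75: groceries, buyer-exempt → 0% → $0.00
Children's picture book $12.89: printed books → 0% → $0.00
Throat lozenges $4.55: over-the-counter medicine → 6.5% → $0.29575
2% milk (gallon) $3.17: groceries, buyer-exempt → 0% → $0.00
Bottle of gin (750 mL) $49.68: alcohol, buyer-exempt → 0% → $0.00
Bottle of rosé $15.23: alcohol, buyer-exempt → 0% → $0.00
Chicken breast (2 lb) $6.61: groceries, buyer-exempt → 0% → $0.00
Unrounded tax sum = $1.62145 → $1.62

$1.62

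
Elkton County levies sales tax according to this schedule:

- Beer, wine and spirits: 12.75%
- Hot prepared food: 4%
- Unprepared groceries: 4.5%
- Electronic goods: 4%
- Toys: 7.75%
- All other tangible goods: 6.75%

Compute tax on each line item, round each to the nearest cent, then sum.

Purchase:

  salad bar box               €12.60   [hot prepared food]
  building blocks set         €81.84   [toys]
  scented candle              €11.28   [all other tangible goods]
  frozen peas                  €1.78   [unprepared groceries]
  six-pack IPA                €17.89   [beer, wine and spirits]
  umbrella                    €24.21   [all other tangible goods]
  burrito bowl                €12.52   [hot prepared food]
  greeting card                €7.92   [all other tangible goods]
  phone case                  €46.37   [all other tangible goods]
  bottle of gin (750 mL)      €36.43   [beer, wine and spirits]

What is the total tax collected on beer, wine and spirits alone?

€6.92

Six-pack IPA €17.89: beer, wine and spirits → 12.75% → €2.28
Bottle of gin (750 mL) €36.43: beer, wine and spirits → 12.75% → €4.64
Tax on beer, wine and spirits = €2.28 + €4.64 = €6.92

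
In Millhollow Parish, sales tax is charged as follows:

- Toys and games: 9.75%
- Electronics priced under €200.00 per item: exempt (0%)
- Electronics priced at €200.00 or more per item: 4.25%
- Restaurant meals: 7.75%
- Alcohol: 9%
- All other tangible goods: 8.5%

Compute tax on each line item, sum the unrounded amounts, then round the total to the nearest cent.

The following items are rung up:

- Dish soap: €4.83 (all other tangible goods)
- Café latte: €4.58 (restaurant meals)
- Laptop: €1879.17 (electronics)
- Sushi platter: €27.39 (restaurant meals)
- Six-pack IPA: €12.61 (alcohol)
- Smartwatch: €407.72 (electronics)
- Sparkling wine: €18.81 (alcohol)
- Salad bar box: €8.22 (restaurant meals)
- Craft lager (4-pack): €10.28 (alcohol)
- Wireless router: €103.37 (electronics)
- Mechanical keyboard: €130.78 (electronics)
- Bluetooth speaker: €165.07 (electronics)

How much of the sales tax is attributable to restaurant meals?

Café latte €4.58: restaurant meals → 7.75% → €0.35495
Sushi platter €27.39: restaurant meals → 7.75% → €2.122725
Salad bar box €8.22: restaurant meals → 7.75% → €0.63705
Tax on restaurant meals: unrounded sum = €3.114725 → €3.11

€3.11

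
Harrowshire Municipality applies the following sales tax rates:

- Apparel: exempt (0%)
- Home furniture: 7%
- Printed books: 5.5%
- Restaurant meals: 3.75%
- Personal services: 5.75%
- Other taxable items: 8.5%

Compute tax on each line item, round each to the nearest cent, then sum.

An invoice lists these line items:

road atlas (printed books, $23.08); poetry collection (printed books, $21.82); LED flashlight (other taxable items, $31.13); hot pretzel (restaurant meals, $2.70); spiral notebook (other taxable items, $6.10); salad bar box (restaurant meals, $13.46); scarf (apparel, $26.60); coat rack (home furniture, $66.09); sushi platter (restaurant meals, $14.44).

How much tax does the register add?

$11.41

Road atlas $23.08: printed books → 5.5% → $1.27
Poetry collection $21.82: printed books → 5.5% → $1.20
LED flashlight $31.13: other taxable items → 8.5% → $2.65
Hot pretzel $2.70: restaurant meals → 3.75% → $0.10
Spiral notebook $6.10: other taxable items → 8.5% → $0.52
Salad bar box $13.46: restaurant meals → 3.75% → $0.50
Scarf $26.60: apparel → 0% → $0.00
Coat rack $66.09: home furniture → 7% → $4.63
Sushi platter $14.44: restaurant meals → 3.75% → $0.54
Total tax = $1.27 + $1.20 + $2.65 + $0.10 + $0.52 + $0.50 + $4.63 + $0.54 = $11.41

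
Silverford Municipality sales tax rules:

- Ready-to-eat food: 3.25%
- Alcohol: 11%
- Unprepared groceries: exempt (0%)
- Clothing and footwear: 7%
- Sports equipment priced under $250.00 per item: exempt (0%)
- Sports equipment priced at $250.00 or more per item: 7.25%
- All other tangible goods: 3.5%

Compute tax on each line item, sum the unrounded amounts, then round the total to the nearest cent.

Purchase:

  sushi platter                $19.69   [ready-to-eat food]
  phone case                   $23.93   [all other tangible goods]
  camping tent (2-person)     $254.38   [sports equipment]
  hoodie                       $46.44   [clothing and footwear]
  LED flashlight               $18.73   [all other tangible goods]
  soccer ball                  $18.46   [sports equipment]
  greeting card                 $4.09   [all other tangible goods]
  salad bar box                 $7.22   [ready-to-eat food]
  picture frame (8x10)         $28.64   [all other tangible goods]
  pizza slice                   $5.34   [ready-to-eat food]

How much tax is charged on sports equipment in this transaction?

$18.44

Camping tent (2-person) $254.38: sports equipment, $250.00 or more → 7.25% → $18.44255
Soccer ball $18.46: sports equipment, under $250.00 → 0% → $0.00
Tax on sports equipment: unrounded sum = $18.44255 → $18.44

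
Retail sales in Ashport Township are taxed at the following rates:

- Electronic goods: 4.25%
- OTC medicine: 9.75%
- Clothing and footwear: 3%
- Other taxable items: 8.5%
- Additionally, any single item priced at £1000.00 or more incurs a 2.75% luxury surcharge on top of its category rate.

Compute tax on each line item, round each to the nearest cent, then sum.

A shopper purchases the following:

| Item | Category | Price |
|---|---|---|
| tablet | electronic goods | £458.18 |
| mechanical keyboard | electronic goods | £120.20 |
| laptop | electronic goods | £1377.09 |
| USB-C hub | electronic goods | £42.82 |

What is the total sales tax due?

£122.80

Tablet £458.18: electronic goods → 4.25% → £19.47
Mechanical keyboard £120.20: electronic goods → 4.25% → £5.11
Laptop £1377.09: electronic goods → 4.25% + 2.75% surcharge = 7% → £96.40
USB-C hub £42.82: electronic goods → 4.25% → £1.82
Total tax = £19.47 + £5.11 + £96.40 + £1.82 = £122.80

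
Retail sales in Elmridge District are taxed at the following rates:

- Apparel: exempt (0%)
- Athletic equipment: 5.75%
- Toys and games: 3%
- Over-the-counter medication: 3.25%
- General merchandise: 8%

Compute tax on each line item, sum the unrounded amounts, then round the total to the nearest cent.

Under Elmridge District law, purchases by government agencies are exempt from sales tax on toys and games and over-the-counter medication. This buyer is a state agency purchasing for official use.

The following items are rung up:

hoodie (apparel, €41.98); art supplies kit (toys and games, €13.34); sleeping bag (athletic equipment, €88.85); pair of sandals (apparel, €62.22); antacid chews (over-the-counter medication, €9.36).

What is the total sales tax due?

Hoodie €41.98: apparel → 0% → €0.00
Art supplies kit €13.34: toys and games, buyer-exempt → 0% → €0.00
Sleeping bag €88.85: athletic equipment → 5.75% → €5.108875
Pair of sandals €62.22: apparel → 0% → €0.00
Antacid chews €9.36: over-the-counter medication, buyer-exempt → 0% → €0.00
Unrounded tax sum = €5.108875 → €5.11

€5.11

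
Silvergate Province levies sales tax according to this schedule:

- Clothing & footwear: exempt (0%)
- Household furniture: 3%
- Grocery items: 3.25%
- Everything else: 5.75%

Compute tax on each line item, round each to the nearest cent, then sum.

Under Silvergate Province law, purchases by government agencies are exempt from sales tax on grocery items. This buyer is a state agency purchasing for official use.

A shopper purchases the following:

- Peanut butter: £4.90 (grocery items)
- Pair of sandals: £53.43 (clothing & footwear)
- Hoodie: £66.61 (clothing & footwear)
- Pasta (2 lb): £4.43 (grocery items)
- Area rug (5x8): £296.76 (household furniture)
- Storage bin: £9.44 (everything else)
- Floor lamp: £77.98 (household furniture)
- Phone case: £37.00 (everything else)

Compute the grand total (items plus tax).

£564.46

Peanut butter £4.90: grocery items, buyer-exempt → 0% → £0.00
Pair of sandals £53.43: clothing & footwear → 0% → £0.00
Hoodie £66.61: clothing & footwear → 0% → £0.00
Pasta (2 lb) £4.43: grocery items, buyer-exempt → 0% → £0.00
Area rug (5x8) £296.76: household furniture → 3% → £8.90
Storage bin £9.44: everything else → 5.75% → £0.54
Floor lamp £77.98: household furniture → 3% → £2.34
Phone case £37.00: everything else → 5.75% → £2.13
Subtotal = £550.55; tax = £13.91; total due = £564.46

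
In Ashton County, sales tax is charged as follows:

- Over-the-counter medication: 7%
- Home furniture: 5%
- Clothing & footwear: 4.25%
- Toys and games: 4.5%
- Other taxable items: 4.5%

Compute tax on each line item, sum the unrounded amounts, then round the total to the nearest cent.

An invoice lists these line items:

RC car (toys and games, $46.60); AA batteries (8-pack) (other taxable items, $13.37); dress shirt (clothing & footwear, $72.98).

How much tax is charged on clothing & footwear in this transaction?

Dress shirt $72.98: clothing & footwear → 4.25% → $3.10165
Tax on clothing & footwear: unrounded sum = $3.10165 → $3.10

$3.10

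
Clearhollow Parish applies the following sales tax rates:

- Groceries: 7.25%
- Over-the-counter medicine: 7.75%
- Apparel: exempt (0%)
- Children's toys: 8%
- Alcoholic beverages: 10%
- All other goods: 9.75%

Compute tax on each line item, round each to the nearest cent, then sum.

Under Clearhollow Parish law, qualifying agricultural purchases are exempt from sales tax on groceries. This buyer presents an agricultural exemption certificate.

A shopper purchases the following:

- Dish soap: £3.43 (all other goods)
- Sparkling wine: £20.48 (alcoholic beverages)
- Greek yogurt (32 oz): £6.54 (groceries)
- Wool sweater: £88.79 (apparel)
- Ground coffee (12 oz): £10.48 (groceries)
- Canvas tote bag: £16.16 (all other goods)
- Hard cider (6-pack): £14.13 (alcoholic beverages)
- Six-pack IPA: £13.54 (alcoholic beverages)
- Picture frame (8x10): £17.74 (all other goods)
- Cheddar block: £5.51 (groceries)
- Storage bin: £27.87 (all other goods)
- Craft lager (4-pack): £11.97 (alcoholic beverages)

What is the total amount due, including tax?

£249.01

Dish soap £3.43: all other goods → 9.75% → £0.33
Sparkling wine £20.48: alcoholic beverages → 10% → £2.05
Greek yogurt (32 oz) £6.54: groceries, buyer-exempt → 0% → £0.00
Wool sweater £88.79: apparel → 0% → £0.00
Ground coffee (12 oz) £10.48: groceries, buyer-exempt → 0% → £0.00
Canvas tote bag £16.16: all other goods → 9.75% → £1.58
Hard cider (6-pack) £14.13: alcoholic beverages → 10% → £1.41
Six-pack IPA £13.54: alcoholic beverages → 10% → £1.35
Picture frame (8x10) £17.74: all other goods → 9.75% → £1.73
Cheddar block £5.51: groceries, buyer-exempt → 0% → £0.00
Storage bin £27.87: all other goods → 9.75% → £2.72
Craft lager (4-pack) £11.97: alcoholic beverages → 10% → £1.20
Subtotal = £236.64; tax = £12.37; total due = £249.01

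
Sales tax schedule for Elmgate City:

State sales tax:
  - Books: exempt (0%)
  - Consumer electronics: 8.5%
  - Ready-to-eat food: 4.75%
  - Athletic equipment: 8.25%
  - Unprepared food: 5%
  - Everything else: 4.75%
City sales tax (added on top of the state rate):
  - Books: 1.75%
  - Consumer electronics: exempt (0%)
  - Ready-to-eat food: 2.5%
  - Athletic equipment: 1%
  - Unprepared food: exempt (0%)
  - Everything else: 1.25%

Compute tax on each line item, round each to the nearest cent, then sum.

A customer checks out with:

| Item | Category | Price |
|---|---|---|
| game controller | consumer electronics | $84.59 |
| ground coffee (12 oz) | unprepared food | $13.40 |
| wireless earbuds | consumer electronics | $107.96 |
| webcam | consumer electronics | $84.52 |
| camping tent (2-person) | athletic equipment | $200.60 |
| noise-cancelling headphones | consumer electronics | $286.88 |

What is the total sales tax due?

Game controller $84.59: consumer electronics → 8.5% + 0% city = 8.5% → $7.19
Ground coffee (12 oz) $13.40: unprepared food → 5% + 0% city = 5% → $0.67
Wireless earbuds $107.96: consumer electronics → 8.5% + 0% city = 8.5% → $9.18
Webcam $84.52: consumer electronics → 8.5% + 0% city = 8.5% → $7.18
Camping tent (2-person) $200.60: athletic equipment → 8.25% + 1% city = 9.25% → $18.56
Noise-cancelling headphones $286.88: consumer electronics → 8.5% + 0% city = 8.5% → $24.38
Total tax = $7.19 + $0.67 + $9.18 + $7.18 + $18.56 + $24.38 = $67.16

$67.16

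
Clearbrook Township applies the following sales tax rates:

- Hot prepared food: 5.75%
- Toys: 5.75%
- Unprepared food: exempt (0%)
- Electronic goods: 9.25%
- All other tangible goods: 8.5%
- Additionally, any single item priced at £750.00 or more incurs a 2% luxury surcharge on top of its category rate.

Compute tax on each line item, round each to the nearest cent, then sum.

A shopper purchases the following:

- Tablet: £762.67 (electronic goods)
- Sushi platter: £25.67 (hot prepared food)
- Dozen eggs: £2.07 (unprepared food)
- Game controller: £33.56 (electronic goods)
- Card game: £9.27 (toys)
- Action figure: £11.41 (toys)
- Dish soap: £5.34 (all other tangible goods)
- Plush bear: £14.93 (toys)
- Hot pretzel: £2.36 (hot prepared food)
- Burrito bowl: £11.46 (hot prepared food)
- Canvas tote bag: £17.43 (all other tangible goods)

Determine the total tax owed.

£95.16

Tablet £762.67: electronic goods → 9.25% + 2% surcharge = 11.25% → £85.80
Sushi platter £25.67: hot prepared food → 5.75% → £1.48
Dozen eggs £2.07: unprepared food → 0% → £0.00
Game controller £33.56: electronic goods → 9.25% → £3.10
Card game £9.27: toys → 5.75% → £0.53
Action figure £11.41: toys → 5.75% → £0.66
Dish soap £5.34: all other tangible goods → 8.5% → £0.45
Plush bear £14.93: toys → 5.75% → £0.86
Hot pretzel £2.36: hot prepared food → 5.75% → £0.14
Burrito bowl £11.46: hot prepared food → 5.75% → £0.66
Canvas tote bag £17.43: all other tangible goods → 8.5% → £1.48
Total tax = £85.80 + £1.48 + £3.10 + £0.53 + £0.66 + £0.45 + £0.86 + £0.14 + £0.66 + £1.48 = £95.16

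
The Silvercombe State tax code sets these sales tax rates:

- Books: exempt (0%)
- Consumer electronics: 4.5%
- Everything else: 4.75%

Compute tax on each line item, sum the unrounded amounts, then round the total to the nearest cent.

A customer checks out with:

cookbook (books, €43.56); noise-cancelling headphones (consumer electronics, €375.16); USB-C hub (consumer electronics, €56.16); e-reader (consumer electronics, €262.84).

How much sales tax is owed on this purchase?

Cookbook €43.56: books → 0% → €0.00
Noise-cancelling headphones €375.16: consumer electronics → 4.5% → €16.8822
USB-C hub €56.16: consumer electronics → 4.5% → €2.5272
E-reader €262.84: consumer electronics → 4.5% → €11.8278
Unrounded tax sum = €31.2372 → €31.24

€31.24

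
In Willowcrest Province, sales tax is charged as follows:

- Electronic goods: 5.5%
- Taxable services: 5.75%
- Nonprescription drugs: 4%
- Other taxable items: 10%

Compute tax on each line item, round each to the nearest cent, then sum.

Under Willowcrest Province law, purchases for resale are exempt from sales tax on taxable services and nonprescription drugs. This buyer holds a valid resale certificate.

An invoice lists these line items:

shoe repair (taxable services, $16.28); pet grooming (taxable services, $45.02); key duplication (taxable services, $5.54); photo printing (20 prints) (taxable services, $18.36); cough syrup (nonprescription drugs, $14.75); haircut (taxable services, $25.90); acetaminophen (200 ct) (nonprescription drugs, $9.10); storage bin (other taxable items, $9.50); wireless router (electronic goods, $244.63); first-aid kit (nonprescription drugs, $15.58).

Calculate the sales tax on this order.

$14.40

Shoe repair $16.28: taxable services, buyer-exempt → 0% → $0.00
Pet grooming $45.02: taxable services, buyer-exempt → 0% → $0.00
Key duplication $5.54: taxable services, buyer-exempt → 0% → $0.00
Photo printing (20 prints) $18.36: taxable services, buyer-exempt → 0% → $0.00
Cough syrup $14.75: nonprescription drugs, buyer-exempt → 0% → $0.00
Haircut $25.90: taxable services, buyer-exempt → 0% → $0.00
Acetaminophen (200 ct) $9.10: nonprescription drugs, buyer-exempt → 0% → $0.00
Storage bin $9.50: other taxable items → 10% → $0.95
Wireless router $244.63: electronic goods → 5.5% → $13.45
First-aid kit $15.58: nonprescription drugs, buyer-exempt → 0% → $0.00
Total tax = $0.95 + $13.45 = $14.40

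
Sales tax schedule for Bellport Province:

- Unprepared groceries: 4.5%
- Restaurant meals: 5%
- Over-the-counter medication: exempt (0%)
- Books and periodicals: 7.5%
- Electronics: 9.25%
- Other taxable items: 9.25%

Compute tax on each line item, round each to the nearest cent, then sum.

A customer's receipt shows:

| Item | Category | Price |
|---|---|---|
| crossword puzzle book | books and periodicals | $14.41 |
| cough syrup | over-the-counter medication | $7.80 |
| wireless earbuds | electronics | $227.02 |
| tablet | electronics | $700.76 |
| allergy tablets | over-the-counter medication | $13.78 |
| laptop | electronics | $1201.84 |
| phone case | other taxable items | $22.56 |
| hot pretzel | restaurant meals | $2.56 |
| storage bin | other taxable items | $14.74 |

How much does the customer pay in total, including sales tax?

$2407.12

Crossword puzzle book $14.41: books and periodicals → 7.5% → $1.08
Cough syrup $7.80: over-the-counter medication → 0% → $0.00
Wireless earbuds $227.02: electronics → 9.25% → $21.00
Tablet $700.76: electronics → 9.25% → $64.82
Allergy tablets $13.78: over-the-counter medication → 0% → $0.00
Laptop $1201.84: electronics → 9.25% → $111.17
Phone case $22.56: other taxable items → 9.25% → $2.09
Hot pretzel $2.56: restaurant meals → 5% → $0.13
Storage bin $14.74: other taxable items → 9.25% → $1.36
Subtotal = $2205.47; tax = $201.65; total due = $2407.12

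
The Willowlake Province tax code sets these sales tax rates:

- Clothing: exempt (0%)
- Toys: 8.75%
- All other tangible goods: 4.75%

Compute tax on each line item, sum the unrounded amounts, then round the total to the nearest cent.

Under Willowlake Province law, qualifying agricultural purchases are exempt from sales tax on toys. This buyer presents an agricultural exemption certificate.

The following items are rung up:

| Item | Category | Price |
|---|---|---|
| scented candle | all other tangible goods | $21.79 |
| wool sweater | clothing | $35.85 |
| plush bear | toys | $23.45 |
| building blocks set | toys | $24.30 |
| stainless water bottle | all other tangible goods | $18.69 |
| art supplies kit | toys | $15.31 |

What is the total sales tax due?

Scented candle $21.79: all other tangible goods → 4.75% → $1.035025
Wool sweater $35.85: clothing → 0% → $0.00
Plush bear $23.45: toys, buyer-exempt → 0% → $0.00
Building blocks set $24.30: toys, buyer-exempt → 0% → $0.00
Stainless water bottle $18.69: all other tangible goods → 4.75% → $0.887775
Art supplies kit $15.31: toys, buyer-exempt → 0% → $0.00
Unrounded tax sum = $1.9228 → $1.92

$1.92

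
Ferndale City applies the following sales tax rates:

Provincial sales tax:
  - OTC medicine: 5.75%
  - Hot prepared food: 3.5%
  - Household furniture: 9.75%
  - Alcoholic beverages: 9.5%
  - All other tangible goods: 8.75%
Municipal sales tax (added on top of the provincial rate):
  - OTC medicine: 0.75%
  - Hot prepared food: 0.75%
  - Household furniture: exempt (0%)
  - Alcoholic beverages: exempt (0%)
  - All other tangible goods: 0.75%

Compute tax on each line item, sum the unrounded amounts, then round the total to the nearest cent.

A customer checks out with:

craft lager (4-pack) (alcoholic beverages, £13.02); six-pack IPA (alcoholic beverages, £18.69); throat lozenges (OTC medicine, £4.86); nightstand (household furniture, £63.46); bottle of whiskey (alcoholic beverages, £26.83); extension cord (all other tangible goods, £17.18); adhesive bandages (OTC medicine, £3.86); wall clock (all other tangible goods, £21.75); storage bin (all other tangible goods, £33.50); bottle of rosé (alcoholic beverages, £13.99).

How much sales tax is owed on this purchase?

£20.53

Craft lager (4-pack) £13.02: alcoholic beverages → 9.5% + 0% municipal = 9.5% → £1.2369
Six-pack IPA £18.69: alcoholic beverages → 9.5% + 0% municipal = 9.5% → £1.77555
Throat lozenges £4.86: OTC medicine → 5.75% + 0.75% municipal = 6.5% → £0.3159
Nightstand £63.46: household furniture → 9.75% + 0% municipal = 9.75% → £6.18735
Bottle of whiskey £26.83: alcoholic beverages → 9.5% + 0% municipal = 9.5% → £2.54885
Extension cord £17.18: all other tangible goods → 8.75% + 0.75% municipal = 9.5% → £1.6321
Adhesive bandages £3.86: OTC medicine → 5.75% + 0.75% municipal = 6.5% → £0.2509
Wall clock £21.75: all other tangible goods → 8.75% + 0.75% municipal = 9.5% → £2.06625
Storage bin £33.50: all other tangible goods → 8.75% + 0.75% municipal = 9.5% → £3.1825
Bottle of rosé £13.99: alcoholic beverages → 9.5% + 0% municipal = 9.5% → £1.32905
Unrounded tax sum = £20.52535 → £20.53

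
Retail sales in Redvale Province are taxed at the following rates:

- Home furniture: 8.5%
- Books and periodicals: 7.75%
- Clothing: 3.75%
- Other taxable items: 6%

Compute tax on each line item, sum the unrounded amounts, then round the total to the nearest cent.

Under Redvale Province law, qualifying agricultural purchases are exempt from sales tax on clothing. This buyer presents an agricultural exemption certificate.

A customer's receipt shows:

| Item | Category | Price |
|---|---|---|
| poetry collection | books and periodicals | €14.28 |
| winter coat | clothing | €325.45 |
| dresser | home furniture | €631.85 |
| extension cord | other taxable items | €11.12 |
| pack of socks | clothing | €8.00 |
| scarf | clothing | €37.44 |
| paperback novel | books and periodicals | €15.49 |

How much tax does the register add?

€56.68

Poetry collection €14.28: books and periodicals → 7.75% → €1.1067
Winter coat €325.45: clothing, buyer-exempt → 0% → €0.00
Dresser €631.85: home furniture → 8.5% → €53.70725
Extension cord €11.12: other taxable items → 6% → €0.6672
Pack of socks €8.00: clothing, buyer-exempt → 0% → €0.00
Scarf €37.44: clothing, buyer-exempt → 0% → €0.00
Paperback novel €15.49: books and periodicals → 7.75% → €1.200475
Unrounded tax sum = €56.681625 → €56.68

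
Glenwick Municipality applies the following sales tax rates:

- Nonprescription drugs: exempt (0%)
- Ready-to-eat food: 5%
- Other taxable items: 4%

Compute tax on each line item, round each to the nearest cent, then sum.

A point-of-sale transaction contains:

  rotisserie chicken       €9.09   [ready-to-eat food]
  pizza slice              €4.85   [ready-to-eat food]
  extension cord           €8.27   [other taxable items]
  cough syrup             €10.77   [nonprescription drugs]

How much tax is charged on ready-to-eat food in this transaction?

Rotisserie chicken €9.09: ready-to-eat food → 5% → €0.45
Pizza slice €4.85: ready-to-eat food → 5% → €0.24
Tax on ready-to-eat food = €0.45 + €0.24 = €0.69

€0.69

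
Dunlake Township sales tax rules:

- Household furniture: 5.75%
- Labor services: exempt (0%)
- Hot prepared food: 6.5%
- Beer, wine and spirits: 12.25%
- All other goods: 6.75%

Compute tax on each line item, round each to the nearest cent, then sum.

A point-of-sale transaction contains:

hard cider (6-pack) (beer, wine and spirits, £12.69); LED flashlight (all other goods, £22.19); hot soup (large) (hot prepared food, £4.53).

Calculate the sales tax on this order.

£3.34

Hard cider (6-pack) £12.69: beer, wine and spirits → 12.25% → £1.55
LED flashlight £22.19: all other goods → 6.75% → £1.50
Hot soup (large) £4.53: hot prepared food → 6.5% → £0.29
Total tax = £1.55 + £1.50 + £0.29 = £3.34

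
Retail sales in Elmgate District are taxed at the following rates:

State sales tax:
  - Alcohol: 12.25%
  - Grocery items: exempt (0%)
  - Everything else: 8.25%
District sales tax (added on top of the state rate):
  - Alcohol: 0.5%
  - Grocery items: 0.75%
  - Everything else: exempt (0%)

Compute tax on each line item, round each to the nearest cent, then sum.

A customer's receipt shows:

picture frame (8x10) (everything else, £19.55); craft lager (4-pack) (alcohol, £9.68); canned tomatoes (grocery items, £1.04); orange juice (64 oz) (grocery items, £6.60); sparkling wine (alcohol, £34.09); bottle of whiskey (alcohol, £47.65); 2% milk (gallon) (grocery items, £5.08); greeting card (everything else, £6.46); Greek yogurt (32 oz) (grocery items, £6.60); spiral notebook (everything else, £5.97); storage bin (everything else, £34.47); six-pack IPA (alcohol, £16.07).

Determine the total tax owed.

£19.33

Picture frame (8x10) £19.55: everything else → 8.25% + 0% district = 8.25% → £1.61
Craft lager (4-pack) £9.68: alcohol → 12.25% + 0.5% district = 12.75% → £1.23
Canned tomatoes £1.04: grocery items → 0% + 0.75% district = 0.75% → £0.01
Orange juice (64 oz) £6.60: grocery items → 0% + 0.75% district = 0.75% → £0.05
Sparkling wine £34.09: alcohol → 12.25% + 0.5% district = 12.75% → £4.35
Bottle of whiskey £47.65: alcohol → 12.25% + 0.5% district = 12.75% → £6.08
2% milk (gallon) £5.08: grocery items → 0% + 0.75% district = 0.75% → £0.04
Greeting card £6.46: everything else → 8.25% + 0% district = 8.25% → £0.53
Greek yogurt (32 oz) £6.60: grocery items → 0% + 0.75% district = 0.75% → £0.05
Spiral notebook £5.97: everything else → 8.25% + 0% district = 8.25% → £0.49
Storage bin £34.47: everything else → 8.25% + 0% district = 8.25% → £2.84
Six-pack IPA £16.07: alcohol → 12.25% + 0.5% district = 12.75% → £2.05
Total tax = £1.61 + £1.23 + £0.01 + £0.05 + £4.35 + £6.08 + £0.04 + £0.53 + £0.05 + £0.49 + £2.84 + £2.05 = £19.33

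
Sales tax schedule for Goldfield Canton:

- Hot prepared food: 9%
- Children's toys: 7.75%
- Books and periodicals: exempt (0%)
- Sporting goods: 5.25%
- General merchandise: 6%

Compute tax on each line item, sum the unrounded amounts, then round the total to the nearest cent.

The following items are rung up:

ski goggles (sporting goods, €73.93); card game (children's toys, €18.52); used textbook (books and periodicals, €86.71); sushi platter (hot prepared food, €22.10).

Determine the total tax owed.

Ski goggles €73.93: sporting goods → 5.25% → €3.881325
Card game €18.52: children's toys → 7.75% → €1.4353
Used textbook €86.71: books and periodicals → 0% → €0.00
Sushi platter €22.10: hot prepared food → 9% → €1.989
Unrounded tax sum = €7.305625 → €7.31

€7.31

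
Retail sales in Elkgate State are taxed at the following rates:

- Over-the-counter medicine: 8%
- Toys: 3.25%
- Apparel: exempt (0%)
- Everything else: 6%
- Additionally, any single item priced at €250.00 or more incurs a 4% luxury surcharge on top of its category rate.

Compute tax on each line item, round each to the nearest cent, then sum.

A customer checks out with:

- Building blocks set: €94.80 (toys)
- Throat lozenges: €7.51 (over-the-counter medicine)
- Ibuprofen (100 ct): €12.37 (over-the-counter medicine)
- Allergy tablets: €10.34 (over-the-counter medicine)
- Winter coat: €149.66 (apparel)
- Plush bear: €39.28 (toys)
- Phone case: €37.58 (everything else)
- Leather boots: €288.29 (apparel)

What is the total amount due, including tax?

€660.39

Building blocks set €94.80: toys → 3.25% → €3.08
Throat lozenges €7.51: over-the-counter medicine → 8% → €0.60
Ibuprofen (100 ct) €12.37: over-the-counter medicine → 8% → €0.99
Allergy tablets €10.34: over-the-counter medicine → 8% → €0.83
Winter coat €149.66: apparel → 0% → €0.00
Plush bear €39.28: toys → 3.25% → €1.28
Phone case €37.58: everything else → 6% → €2.25
Leather boots €288.29: apparel → 0% + 4% surcharge = 4% → €11.53
Subtotal = €639.83; tax = €20.56; total due = €660.39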